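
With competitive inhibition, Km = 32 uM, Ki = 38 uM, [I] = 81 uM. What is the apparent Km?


Km_app = Km * (1 + [I]/Ki)
Km_app = 32 * (1 + 81/38)
Km_app = 100.2105 uM

100.2105 uM


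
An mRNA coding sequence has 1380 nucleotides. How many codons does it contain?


codons = nucleotides / 3
codons = 1380 / 3 = 460

460


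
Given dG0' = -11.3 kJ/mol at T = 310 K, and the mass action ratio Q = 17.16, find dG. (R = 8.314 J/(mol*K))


dG = dG0' + RT * ln(Q) / 1000
dG = -11.3 + 8.314 * 310 * ln(17.16) / 1000
dG = -3.9737 kJ/mol

-3.9737 kJ/mol


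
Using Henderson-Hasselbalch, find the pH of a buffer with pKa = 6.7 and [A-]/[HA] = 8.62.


pH = pKa + log10([A-]/[HA])
pH = 6.7 + log10(8.62)
pH = 7.6355

7.6355


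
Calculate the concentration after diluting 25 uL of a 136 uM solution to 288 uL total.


C2 = C1 * V1 / V2
C2 = 136 * 25 / 288
C2 = 11.8056 uM

11.8056 uM


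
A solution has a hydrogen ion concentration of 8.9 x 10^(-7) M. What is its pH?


pH = -log10([H+])
pH = -log10(8.9 x 10^(-7))
pH = 6.0506

6.0506


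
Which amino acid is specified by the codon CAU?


Standard genetic code lookup.
Codon CAU -> His

His


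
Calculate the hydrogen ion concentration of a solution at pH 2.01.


[H+] = 10^(-pH)
[H+] = 10^(-2.01)
[H+] = 0.0098 M

0.0098 M


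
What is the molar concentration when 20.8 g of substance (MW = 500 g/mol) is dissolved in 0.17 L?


C = (mass / MW) / volume
C = (20.8 / 500) / 0.17
C = 0.2447 M

0.2447 M


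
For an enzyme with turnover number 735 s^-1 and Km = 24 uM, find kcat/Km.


Catalytic efficiency = kcat / Km
= 735 / 24
= 30.625 uM^-1*s^-1

30.625 uM^-1*s^-1


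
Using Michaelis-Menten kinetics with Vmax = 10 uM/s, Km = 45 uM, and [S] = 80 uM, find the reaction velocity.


v = Vmax * [S] / (Km + [S])
v = 10 * 80 / (45 + 80)
v = 6.4 uM/s

6.4 uM/s


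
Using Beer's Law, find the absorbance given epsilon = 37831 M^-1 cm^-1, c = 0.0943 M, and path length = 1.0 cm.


A = epsilon * c * l
A = 37831 * 0.0943 * 1.0
A = 3567.4633

3567.4633


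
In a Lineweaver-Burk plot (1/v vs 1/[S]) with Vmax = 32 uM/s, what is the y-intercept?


y-intercept = 1/Vmax
= 1/32
= 0.0312 s/uM

0.0312 s/uM


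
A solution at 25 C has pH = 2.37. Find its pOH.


pOH = 14 - pH
pOH = 14 - 2.37
pOH = 11.63

11.63


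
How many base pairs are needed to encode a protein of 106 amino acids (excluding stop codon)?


Each amino acid = 1 codon = 3 bp
bp = 106 * 3 = 318 bp

318 bp


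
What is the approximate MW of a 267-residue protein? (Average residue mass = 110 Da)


MW = n_residues * 110 Da
MW = 267 * 110
MW = 29370 Da

29370 Da


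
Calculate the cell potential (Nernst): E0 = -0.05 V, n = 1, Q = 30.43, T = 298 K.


E = E0 - (RT/nF) * ln(Q)
E = -0.05 - (8.314 * 298 / (1 * 96485)) * ln(30.43)
E = -0.1377 V

-0.1377 V


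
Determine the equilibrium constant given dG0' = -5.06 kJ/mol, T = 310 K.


Keq = exp(-dG0 * 1000 / (R * T))
Keq = exp(-(-5.06) * 1000 / (8.314 * 310))
Keq = 7.1225

7.1225


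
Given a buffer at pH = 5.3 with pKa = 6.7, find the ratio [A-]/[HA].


[A-]/[HA] = 10^(pH - pKa)
= 10^(5.3 - 6.7)
= 0.0398

0.0398


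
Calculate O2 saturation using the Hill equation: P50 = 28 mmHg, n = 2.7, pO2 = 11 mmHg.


Y = pO2^n / (P50^n + pO2^n)
Y = 11^2.7 / (28^2.7 + 11^2.7)
Y = 7.43%

7.43%


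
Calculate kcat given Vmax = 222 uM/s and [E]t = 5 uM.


kcat = Vmax / [E]t
kcat = 222 / 5
kcat = 44.4 s^-1

44.4 s^-1


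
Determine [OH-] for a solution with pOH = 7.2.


[OH-] = 10^(-pOH)
[OH-] = 10^(-7.2)
[OH-] = 6.310e-08 M

6.310e-08 M


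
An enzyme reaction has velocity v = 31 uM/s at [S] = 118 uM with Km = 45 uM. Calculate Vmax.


Vmax = v * (Km + [S]) / [S]
Vmax = 31 * (45 + 118) / 118
Vmax = 42.822 uM/s

42.822 uM/s


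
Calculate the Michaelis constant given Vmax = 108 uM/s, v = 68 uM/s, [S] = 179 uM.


Km = [S] * (Vmax - v) / v
Km = 179 * (108 - 68) / 68
Km = 105.2941 uM

105.2941 uM


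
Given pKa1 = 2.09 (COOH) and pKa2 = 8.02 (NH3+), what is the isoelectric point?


pI = (pKa1 + pKa2) / 2
pI = (2.09 + 8.02) / 2
pI = 5.055

5.055


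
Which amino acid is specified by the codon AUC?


Standard genetic code lookup.
Codon AUC -> Ile

Ile


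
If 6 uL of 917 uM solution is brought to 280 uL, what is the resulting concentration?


C2 = C1 * V1 / V2
C2 = 917 * 6 / 280
C2 = 19.65 uM

19.65 uM


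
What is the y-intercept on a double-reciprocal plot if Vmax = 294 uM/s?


y-intercept = 1/Vmax
= 1/294
= 0.0034 s/uM

0.0034 s/uM


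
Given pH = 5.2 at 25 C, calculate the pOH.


pOH = 14 - pH
pOH = 14 - 5.2
pOH = 8.8

8.8


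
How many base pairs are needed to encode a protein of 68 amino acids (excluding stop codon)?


Each amino acid = 1 codon = 3 bp
bp = 68 * 3 = 204 bp

204 bp


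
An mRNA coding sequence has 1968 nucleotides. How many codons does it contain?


codons = nucleotides / 3
codons = 1968 / 3 = 656

656


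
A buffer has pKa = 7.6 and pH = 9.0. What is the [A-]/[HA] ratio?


[A-]/[HA] = 10^(pH - pKa)
= 10^(9.0 - 7.6)
= 25.1189

25.1189


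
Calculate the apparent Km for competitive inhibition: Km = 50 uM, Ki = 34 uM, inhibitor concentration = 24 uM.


Km_app = Km * (1 + [I]/Ki)
Km_app = 50 * (1 + 24/34)
Km_app = 85.2941 uM

85.2941 uM


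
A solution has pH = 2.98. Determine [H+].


[H+] = 10^(-pH)
[H+] = 10^(-2.98)
[H+] = 0.001 M

0.001 M


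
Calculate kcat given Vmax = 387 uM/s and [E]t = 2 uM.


kcat = Vmax / [E]t
kcat = 387 / 2
kcat = 193.5 s^-1

193.5 s^-1


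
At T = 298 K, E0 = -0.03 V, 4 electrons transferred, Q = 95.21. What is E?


E = E0 - (RT/nF) * ln(Q)
E = -0.03 - (8.314 * 298 / (4 * 96485)) * ln(95.21)
E = -0.0592 V

-0.0592 V


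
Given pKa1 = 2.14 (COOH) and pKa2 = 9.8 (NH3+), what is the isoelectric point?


pI = (pKa1 + pKa2) / 2
pI = (2.14 + 9.8) / 2
pI = 5.97

5.97


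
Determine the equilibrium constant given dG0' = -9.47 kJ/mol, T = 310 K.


Keq = exp(-dG0 * 1000 / (R * T))
Keq = exp(-(-9.47) * 1000 / (8.314 * 310))
Keq = 39.4223

39.4223


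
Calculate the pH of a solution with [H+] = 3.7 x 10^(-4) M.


pH = -log10([H+])
pH = -log10(3.7 x 10^(-4))
pH = 3.4318

3.4318


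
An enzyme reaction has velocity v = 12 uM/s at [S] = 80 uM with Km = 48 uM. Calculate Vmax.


Vmax = v * (Km + [S]) / [S]
Vmax = 12 * (48 + 80) / 80
Vmax = 19.2 uM/s

19.2 uM/s


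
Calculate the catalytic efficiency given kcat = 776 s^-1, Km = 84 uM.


Catalytic efficiency = kcat / Km
= 776 / 84
= 9.2381 uM^-1*s^-1

9.2381 uM^-1*s^-1


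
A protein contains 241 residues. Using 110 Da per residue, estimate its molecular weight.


MW = n_residues * 110 Da
MW = 241 * 110
MW = 26510 Da

26510 Da


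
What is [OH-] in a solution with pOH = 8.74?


[OH-] = 10^(-pOH)
[OH-] = 10^(-8.74)
[OH-] = 1.820e-09 M

1.820e-09 M


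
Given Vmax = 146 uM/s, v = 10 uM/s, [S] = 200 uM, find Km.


Km = [S] * (Vmax - v) / v
Km = 200 * (146 - 10) / 10
Km = 2720.0 uM

2720.0 uM


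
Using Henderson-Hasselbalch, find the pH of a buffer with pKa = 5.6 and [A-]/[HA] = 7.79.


pH = pKa + log10([A-]/[HA])
pH = 5.6 + log10(7.79)
pH = 6.4915

6.4915


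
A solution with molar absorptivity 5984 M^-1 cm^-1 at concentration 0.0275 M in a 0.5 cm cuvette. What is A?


A = epsilon * c * l
A = 5984 * 0.0275 * 0.5
A = 82.28

82.28


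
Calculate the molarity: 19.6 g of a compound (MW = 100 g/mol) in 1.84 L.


C = (mass / MW) / volume
C = (19.6 / 100) / 1.84
C = 0.1065 M

0.1065 M


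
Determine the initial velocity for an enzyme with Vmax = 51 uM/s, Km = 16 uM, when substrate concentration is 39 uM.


v = Vmax * [S] / (Km + [S])
v = 51 * 39 / (16 + 39)
v = 36.1636 uM/s

36.1636 uM/s


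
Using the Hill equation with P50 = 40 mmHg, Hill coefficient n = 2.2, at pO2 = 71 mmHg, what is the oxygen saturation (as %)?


Y = pO2^n / (P50^n + pO2^n)
Y = 71^2.2 / (40^2.2 + 71^2.2)
Y = 77.94%

77.94%


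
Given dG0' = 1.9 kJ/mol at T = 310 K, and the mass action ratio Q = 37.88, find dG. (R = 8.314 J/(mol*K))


dG = dG0' + RT * ln(Q) / 1000
dG = 1.9 + 8.314 * 310 * ln(37.88) / 1000
dG = 11.2671 kJ/mol

11.2671 kJ/mol


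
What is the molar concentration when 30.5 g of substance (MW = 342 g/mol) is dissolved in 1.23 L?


C = (mass / MW) / volume
C = (30.5 / 342) / 1.23
C = 0.0725 M

0.0725 M


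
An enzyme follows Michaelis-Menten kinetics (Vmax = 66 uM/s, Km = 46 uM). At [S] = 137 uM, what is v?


v = Vmax * [S] / (Km + [S])
v = 66 * 137 / (46 + 137)
v = 49.4098 uM/s

49.4098 uM/s


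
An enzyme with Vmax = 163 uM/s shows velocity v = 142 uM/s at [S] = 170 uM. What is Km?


Km = [S] * (Vmax - v) / v
Km = 170 * (163 - 142) / 142
Km = 25.1408 uM

25.1408 uM


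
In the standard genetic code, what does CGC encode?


Standard genetic code lookup.
Codon CGC -> Arg

Arg


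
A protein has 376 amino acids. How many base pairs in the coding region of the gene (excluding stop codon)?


Each amino acid = 1 codon = 3 bp
bp = 376 * 3 = 1128 bp

1128 bp


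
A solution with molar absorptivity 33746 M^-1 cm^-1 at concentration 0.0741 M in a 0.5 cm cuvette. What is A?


A = epsilon * c * l
A = 33746 * 0.0741 * 0.5
A = 1250.2893

1250.2893


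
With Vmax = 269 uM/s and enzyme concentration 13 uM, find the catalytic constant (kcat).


kcat = Vmax / [E]t
kcat = 269 / 13
kcat = 20.6923 s^-1

20.6923 s^-1


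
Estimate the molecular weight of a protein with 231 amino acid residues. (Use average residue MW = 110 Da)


MW = n_residues * 110 Da
MW = 231 * 110
MW = 25410 Da

25410 Da


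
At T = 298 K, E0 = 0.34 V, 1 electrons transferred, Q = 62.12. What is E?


E = E0 - (RT/nF) * ln(Q)
E = 0.34 - (8.314 * 298 / (1 * 96485)) * ln(62.12)
E = 0.234 V

0.234 V


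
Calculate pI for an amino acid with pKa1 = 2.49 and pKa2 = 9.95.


pI = (pKa1 + pKa2) / 2
pI = (2.49 + 9.95) / 2
pI = 6.22

6.22


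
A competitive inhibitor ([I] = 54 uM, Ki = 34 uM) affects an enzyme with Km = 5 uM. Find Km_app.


Km_app = Km * (1 + [I]/Ki)
Km_app = 5 * (1 + 54/34)
Km_app = 12.9412 uM

12.9412 uM


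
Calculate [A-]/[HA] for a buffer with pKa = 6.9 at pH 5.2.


[A-]/[HA] = 10^(pH - pKa)
= 10^(5.2 - 6.9)
= 0.02

0.02


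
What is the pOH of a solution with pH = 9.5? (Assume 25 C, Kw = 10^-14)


pOH = 14 - pH
pOH = 14 - 9.5
pOH = 4.5

4.5


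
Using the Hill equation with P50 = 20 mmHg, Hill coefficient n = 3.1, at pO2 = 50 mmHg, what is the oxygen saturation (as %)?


Y = pO2^n / (P50^n + pO2^n)
Y = 50^3.1 / (20^3.1 + 50^3.1)
Y = 94.48%

94.48%


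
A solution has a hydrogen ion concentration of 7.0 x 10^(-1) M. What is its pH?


pH = -log10([H+])
pH = -log10(7.0 x 10^(-1))
pH = 0.1549

0.1549


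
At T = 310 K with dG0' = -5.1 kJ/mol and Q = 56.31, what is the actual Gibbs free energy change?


dG = dG0' + RT * ln(Q) / 1000
dG = -5.1 + 8.314 * 310 * ln(56.31) / 1000
dG = 5.2889 kJ/mol

5.2889 kJ/mol


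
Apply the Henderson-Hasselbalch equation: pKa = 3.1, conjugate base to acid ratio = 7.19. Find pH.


pH = pKa + log10([A-]/[HA])
pH = 3.1 + log10(7.19)
pH = 3.9567

3.9567


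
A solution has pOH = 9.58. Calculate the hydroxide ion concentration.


[OH-] = 10^(-pOH)
[OH-] = 10^(-9.58)
[OH-] = 2.630e-10 M

2.630e-10 M


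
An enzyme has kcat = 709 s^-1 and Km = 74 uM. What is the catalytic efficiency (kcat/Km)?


Catalytic efficiency = kcat / Km
= 709 / 74
= 9.5811 uM^-1*s^-1

9.5811 uM^-1*s^-1


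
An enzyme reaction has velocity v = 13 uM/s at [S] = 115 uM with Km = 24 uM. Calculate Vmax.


Vmax = v * (Km + [S]) / [S]
Vmax = 13 * (24 + 115) / 115
Vmax = 15.713 uM/s

15.713 uM/s


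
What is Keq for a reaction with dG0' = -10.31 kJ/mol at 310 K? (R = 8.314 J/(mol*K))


Keq = exp(-dG0 * 1000 / (R * T))
Keq = exp(-(-10.31) * 1000 / (8.314 * 310))
Keq = 54.6117

54.6117


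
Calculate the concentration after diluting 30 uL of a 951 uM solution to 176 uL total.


C2 = C1 * V1 / V2
C2 = 951 * 30 / 176
C2 = 162.1023 uM

162.1023 uM


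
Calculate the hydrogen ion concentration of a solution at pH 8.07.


[H+] = 10^(-pH)
[H+] = 10^(-8.07)
[H+] = 8.511e-09 M

8.511e-09 M


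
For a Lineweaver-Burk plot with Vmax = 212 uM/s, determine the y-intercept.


y-intercept = 1/Vmax
= 1/212
= 0.0047 s/uM

0.0047 s/uM


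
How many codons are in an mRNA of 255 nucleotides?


codons = nucleotides / 3
codons = 255 / 3 = 85

85


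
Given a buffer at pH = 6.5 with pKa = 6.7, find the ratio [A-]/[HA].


[A-]/[HA] = 10^(pH - pKa)
= 10^(6.5 - 6.7)
= 0.631

0.631


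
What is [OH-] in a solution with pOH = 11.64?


[OH-] = 10^(-pOH)
[OH-] = 10^(-11.64)
[OH-] = 2.291e-12 M

2.291e-12 M


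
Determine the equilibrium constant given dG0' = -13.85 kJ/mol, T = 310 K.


Keq = exp(-dG0 * 1000 / (R * T))
Keq = exp(-(-13.85) * 1000 / (8.314 * 310))
Keq = 215.6717

215.6717


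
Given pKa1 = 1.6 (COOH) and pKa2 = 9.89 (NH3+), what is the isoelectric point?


pI = (pKa1 + pKa2) / 2
pI = (1.6 + 9.89) / 2
pI = 5.745

5.745


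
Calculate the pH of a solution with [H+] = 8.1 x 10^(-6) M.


pH = -log10([H+])
pH = -log10(8.1 x 10^(-6))
pH = 5.0915

5.0915


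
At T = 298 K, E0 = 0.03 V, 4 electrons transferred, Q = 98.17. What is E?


E = E0 - (RT/nF) * ln(Q)
E = 0.03 - (8.314 * 298 / (4 * 96485)) * ln(98.17)
E = 5.553e-04 V

5.553e-04 V


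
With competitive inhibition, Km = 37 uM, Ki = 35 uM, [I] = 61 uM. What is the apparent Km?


Km_app = Km * (1 + [I]/Ki)
Km_app = 37 * (1 + 61/35)
Km_app = 101.4857 uM

101.4857 uM


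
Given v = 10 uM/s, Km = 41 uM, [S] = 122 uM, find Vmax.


Vmax = v * (Km + [S]) / [S]
Vmax = 10 * (41 + 122) / 122
Vmax = 13.3607 uM/s

13.3607 uM/s


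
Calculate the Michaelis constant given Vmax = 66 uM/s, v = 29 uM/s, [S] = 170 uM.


Km = [S] * (Vmax - v) / v
Km = 170 * (66 - 29) / 29
Km = 216.8966 uM

216.8966 uM


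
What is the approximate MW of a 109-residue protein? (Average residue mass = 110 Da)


MW = n_residues * 110 Da
MW = 109 * 110
MW = 11990 Da

11990 Da


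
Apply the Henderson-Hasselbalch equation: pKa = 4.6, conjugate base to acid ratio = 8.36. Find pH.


pH = pKa + log10([A-]/[HA])
pH = 4.6 + log10(8.36)
pH = 5.5222

5.5222


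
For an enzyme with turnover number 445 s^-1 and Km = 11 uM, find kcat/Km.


Catalytic efficiency = kcat / Km
= 445 / 11
= 40.4545 uM^-1*s^-1

40.4545 uM^-1*s^-1


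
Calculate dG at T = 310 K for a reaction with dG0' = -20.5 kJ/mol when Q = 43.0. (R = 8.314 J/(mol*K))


dG = dG0' + RT * ln(Q) / 1000
dG = -20.5 + 8.314 * 310 * ln(43.0) / 1000
dG = -10.8061 kJ/mol

-10.8061 kJ/mol


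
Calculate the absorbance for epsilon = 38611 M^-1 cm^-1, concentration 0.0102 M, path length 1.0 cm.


A = epsilon * c * l
A = 38611 * 0.0102 * 1.0
A = 393.8322

393.8322


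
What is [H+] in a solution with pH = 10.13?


[H+] = 10^(-pH)
[H+] = 10^(-10.13)
[H+] = 7.413e-11 M

7.413e-11 M


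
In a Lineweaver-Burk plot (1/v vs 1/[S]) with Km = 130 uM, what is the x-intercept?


x-intercept = -1/Km
= -1/130
= -0.0077 1/uM

-0.0077 1/uM


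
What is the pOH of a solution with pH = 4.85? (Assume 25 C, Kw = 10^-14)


pOH = 14 - pH
pOH = 14 - 4.85
pOH = 9.15

9.15


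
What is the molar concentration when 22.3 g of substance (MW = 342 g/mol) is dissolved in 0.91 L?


C = (mass / MW) / volume
C = (22.3 / 342) / 0.91
C = 0.0717 M

0.0717 M


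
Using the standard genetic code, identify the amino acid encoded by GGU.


Standard genetic code lookup.
Codon GGU -> Gly

Gly


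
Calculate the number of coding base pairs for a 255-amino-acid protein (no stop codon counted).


Each amino acid = 1 codon = 3 bp
bp = 255 * 3 = 765 bp

765 bp


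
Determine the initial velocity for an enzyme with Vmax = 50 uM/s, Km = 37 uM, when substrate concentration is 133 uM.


v = Vmax * [S] / (Km + [S])
v = 50 * 133 / (37 + 133)
v = 39.1176 uM/s

39.1176 uM/s


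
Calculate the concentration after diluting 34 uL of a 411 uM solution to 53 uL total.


C2 = C1 * V1 / V2
C2 = 411 * 34 / 53
C2 = 263.6604 uM

263.6604 uM


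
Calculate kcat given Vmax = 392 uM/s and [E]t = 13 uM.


kcat = Vmax / [E]t
kcat = 392 / 13
kcat = 30.1538 s^-1

30.1538 s^-1


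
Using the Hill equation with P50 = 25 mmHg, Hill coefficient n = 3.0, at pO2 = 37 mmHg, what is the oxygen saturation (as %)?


Y = pO2^n / (P50^n + pO2^n)
Y = 37^3.0 / (25^3.0 + 37^3.0)
Y = 76.43%

76.43%


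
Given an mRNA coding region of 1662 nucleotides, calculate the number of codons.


codons = nucleotides / 3
codons = 1662 / 3 = 554

554


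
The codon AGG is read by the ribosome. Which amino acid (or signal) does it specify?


Standard genetic code lookup.
Codon AGG -> Arg

Arg


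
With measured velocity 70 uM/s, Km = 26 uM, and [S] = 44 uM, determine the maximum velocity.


Vmax = v * (Km + [S]) / [S]
Vmax = 70 * (26 + 44) / 44
Vmax = 111.3636 uM/s

111.3636 uM/s


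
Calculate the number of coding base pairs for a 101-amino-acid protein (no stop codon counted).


Each amino acid = 1 codon = 3 bp
bp = 101 * 3 = 303 bp

303 bp


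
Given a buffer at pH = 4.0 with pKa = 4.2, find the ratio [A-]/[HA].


[A-]/[HA] = 10^(pH - pKa)
= 10^(4.0 - 4.2)
= 0.631

0.631


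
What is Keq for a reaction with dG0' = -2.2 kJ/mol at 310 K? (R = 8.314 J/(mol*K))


Keq = exp(-dG0 * 1000 / (R * T))
Keq = exp(-(-2.2) * 1000 / (8.314 * 310))
Keq = 2.3481

2.3481


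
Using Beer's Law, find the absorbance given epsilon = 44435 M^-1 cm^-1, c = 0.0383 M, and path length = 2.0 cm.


A = epsilon * c * l
A = 44435 * 0.0383 * 2.0
A = 3403.721

3403.721


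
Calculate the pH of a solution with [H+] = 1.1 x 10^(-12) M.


pH = -log10([H+])
pH = -log10(1.1 x 10^(-12))
pH = 11.9586

11.9586


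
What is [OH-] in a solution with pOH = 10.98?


[OH-] = 10^(-pOH)
[OH-] = 10^(-10.98)
[OH-] = 1.047e-11 M

1.047e-11 M


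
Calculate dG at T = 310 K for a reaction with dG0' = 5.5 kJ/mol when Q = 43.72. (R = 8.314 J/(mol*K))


dG = dG0' + RT * ln(Q) / 1000
dG = 5.5 + 8.314 * 310 * ln(43.72) / 1000
dG = 15.2367 kJ/mol

15.2367 kJ/mol


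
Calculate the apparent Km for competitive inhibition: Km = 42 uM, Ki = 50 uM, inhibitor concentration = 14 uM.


Km_app = Km * (1 + [I]/Ki)
Km_app = 42 * (1 + 14/50)
Km_app = 53.76 uM

53.76 uM


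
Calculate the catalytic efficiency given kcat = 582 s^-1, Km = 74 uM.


Catalytic efficiency = kcat / Km
= 582 / 74
= 7.8649 uM^-1*s^-1

7.8649 uM^-1*s^-1


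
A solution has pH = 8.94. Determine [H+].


[H+] = 10^(-pH)
[H+] = 10^(-8.94)
[H+] = 1.148e-09 M

1.148e-09 M


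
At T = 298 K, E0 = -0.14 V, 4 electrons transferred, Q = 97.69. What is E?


E = E0 - (RT/nF) * ln(Q)
E = -0.14 - (8.314 * 298 / (4 * 96485)) * ln(97.69)
E = -0.1694 V

-0.1694 V


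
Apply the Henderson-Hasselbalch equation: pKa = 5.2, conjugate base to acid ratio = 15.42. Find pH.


pH = pKa + log10([A-]/[HA])
pH = 5.2 + log10(15.42)
pH = 6.3881

6.3881


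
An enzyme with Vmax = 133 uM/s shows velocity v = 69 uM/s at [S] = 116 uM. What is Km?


Km = [S] * (Vmax - v) / v
Km = 116 * (133 - 69) / 69
Km = 107.5942 uM

107.5942 uM


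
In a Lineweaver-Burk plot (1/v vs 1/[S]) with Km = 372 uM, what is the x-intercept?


x-intercept = -1/Km
= -1/372
= -0.0027 1/uM

-0.0027 1/uM


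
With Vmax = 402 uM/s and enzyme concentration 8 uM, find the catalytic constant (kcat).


kcat = Vmax / [E]t
kcat = 402 / 8
kcat = 50.25 s^-1

50.25 s^-1


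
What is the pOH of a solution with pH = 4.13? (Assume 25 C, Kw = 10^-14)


pOH = 14 - pH
pOH = 14 - 4.13
pOH = 9.87

9.87


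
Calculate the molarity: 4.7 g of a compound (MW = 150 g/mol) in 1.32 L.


C = (mass / MW) / volume
C = (4.7 / 150) / 1.32
C = 0.0237 M

0.0237 M


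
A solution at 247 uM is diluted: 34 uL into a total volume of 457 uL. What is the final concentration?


C2 = C1 * V1 / V2
C2 = 247 * 34 / 457
C2 = 18.3764 uM

18.3764 uM


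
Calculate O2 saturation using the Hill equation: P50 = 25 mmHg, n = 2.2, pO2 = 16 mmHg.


Y = pO2^n / (P50^n + pO2^n)
Y = 16^2.2 / (25^2.2 + 16^2.2)
Y = 27.25%

27.25%


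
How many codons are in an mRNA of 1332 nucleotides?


codons = nucleotides / 3
codons = 1332 / 3 = 444

444


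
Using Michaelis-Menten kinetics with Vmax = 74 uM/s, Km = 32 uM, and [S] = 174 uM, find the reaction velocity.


v = Vmax * [S] / (Km + [S])
v = 74 * 174 / (32 + 174)
v = 62.5049 uM/s

62.5049 uM/s


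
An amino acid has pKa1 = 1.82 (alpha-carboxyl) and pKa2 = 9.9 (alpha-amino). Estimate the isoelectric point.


pI = (pKa1 + pKa2) / 2
pI = (1.82 + 9.9) / 2
pI = 5.86

5.86


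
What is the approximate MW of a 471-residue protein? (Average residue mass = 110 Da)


MW = n_residues * 110 Da
MW = 471 * 110
MW = 51810 Da

51810 Da


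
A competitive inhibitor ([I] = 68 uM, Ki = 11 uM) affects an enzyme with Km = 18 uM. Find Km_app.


Km_app = Km * (1 + [I]/Ki)
Km_app = 18 * (1 + 68/11)
Km_app = 129.2727 uM

129.2727 uM


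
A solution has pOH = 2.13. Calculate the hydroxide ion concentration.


[OH-] = 10^(-pOH)
[OH-] = 10^(-2.13)
[OH-] = 0.0074 M

0.0074 M


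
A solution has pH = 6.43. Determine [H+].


[H+] = 10^(-pH)
[H+] = 10^(-6.43)
[H+] = 3.715e-07 M

3.715e-07 M


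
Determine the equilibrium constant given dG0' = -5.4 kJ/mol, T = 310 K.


Keq = exp(-dG0 * 1000 / (R * T))
Keq = exp(-(-5.4) * 1000 / (8.314 * 310))
Keq = 8.1269

8.1269


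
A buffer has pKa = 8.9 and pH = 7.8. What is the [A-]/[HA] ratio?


[A-]/[HA] = 10^(pH - pKa)
= 10^(7.8 - 8.9)
= 0.0794

0.0794


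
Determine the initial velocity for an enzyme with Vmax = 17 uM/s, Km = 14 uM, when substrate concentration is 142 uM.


v = Vmax * [S] / (Km + [S])
v = 17 * 142 / (14 + 142)
v = 15.4744 uM/s

15.4744 uM/s


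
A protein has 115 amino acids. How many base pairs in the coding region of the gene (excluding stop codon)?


Each amino acid = 1 codon = 3 bp
bp = 115 * 3 = 345 bp

345 bp


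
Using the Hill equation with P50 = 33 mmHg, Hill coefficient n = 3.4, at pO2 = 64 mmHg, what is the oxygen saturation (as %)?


Y = pO2^n / (P50^n + pO2^n)
Y = 64^3.4 / (33^3.4 + 64^3.4)
Y = 90.48%

90.48%


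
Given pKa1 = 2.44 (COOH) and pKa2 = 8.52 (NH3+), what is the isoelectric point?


pI = (pKa1 + pKa2) / 2
pI = (2.44 + 8.52) / 2
pI = 5.48

5.48


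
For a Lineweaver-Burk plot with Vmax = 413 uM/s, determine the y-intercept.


y-intercept = 1/Vmax
= 1/413
= 0.0024 s/uM

0.0024 s/uM


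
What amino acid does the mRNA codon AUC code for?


Standard genetic code lookup.
Codon AUC -> Ile

Ile


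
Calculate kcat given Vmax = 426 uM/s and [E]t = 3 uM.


kcat = Vmax / [E]t
kcat = 426 / 3
kcat = 142.0 s^-1

142.0 s^-1


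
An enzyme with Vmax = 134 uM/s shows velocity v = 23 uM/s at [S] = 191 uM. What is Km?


Km = [S] * (Vmax - v) / v
Km = 191 * (134 - 23) / 23
Km = 921.7826 uM

921.7826 uM


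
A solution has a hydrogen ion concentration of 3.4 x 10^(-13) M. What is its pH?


pH = -log10([H+])
pH = -log10(3.4 x 10^(-13))
pH = 12.4685

12.4685


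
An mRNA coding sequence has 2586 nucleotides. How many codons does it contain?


codons = nucleotides / 3
codons = 2586 / 3 = 862

862


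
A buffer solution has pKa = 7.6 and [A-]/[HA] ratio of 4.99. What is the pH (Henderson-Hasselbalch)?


pH = pKa + log10([A-]/[HA])
pH = 7.6 + log10(4.99)
pH = 8.2981

8.2981


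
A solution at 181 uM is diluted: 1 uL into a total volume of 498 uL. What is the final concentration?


C2 = C1 * V1 / V2
C2 = 181 * 1 / 498
C2 = 0.3635 uM

0.3635 uM


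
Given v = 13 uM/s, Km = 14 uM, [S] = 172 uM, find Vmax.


Vmax = v * (Km + [S]) / [S]
Vmax = 13 * (14 + 172) / 172
Vmax = 14.0581 uM/s

14.0581 uM/s


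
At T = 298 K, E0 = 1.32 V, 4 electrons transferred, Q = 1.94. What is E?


E = E0 - (RT/nF) * ln(Q)
E = 1.32 - (8.314 * 298 / (4 * 96485)) * ln(1.94)
E = 1.3157 V

1.3157 V


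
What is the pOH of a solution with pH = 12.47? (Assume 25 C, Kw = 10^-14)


pOH = 14 - pH
pOH = 14 - 12.47
pOH = 1.53

1.53


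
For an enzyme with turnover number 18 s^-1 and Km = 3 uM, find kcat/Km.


Catalytic efficiency = kcat / Km
= 18 / 3
= 6.0 uM^-1*s^-1

6.0 uM^-1*s^-1


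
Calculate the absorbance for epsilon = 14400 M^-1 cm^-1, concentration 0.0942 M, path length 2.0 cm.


A = epsilon * c * l
A = 14400 * 0.0942 * 2.0
A = 2712.96

2712.96


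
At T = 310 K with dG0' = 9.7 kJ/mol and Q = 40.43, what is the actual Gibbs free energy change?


dG = dG0' + RT * ln(Q) / 1000
dG = 9.7 + 8.314 * 310 * ln(40.43) / 1000
dG = 19.2351 kJ/mol

19.2351 kJ/mol


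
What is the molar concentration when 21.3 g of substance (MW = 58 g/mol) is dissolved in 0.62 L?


C = (mass / MW) / volume
C = (21.3 / 58) / 0.62
C = 0.5923 M

0.5923 M


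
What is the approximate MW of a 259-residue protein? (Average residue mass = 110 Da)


MW = n_residues * 110 Da
MW = 259 * 110
MW = 28490 Da

28490 Da


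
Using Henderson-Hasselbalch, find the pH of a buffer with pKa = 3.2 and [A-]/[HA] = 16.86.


pH = pKa + log10([A-]/[HA])
pH = 3.2 + log10(16.86)
pH = 4.4269

4.4269


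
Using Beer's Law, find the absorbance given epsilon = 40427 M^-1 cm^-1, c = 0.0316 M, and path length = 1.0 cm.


A = epsilon * c * l
A = 40427 * 0.0316 * 1.0
A = 1277.4932

1277.4932


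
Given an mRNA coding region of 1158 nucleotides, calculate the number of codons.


codons = nucleotides / 3
codons = 1158 / 3 = 386

386


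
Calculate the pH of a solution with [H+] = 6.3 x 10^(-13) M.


pH = -log10([H+])
pH = -log10(6.3 x 10^(-13))
pH = 12.2007

12.2007


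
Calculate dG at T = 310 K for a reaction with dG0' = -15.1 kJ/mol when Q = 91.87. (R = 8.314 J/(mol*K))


dG = dG0' + RT * ln(Q) / 1000
dG = -15.1 + 8.314 * 310 * ln(91.87) / 1000
dG = -3.4495 kJ/mol

-3.4495 kJ/mol


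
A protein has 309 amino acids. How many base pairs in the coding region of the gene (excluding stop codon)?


Each amino acid = 1 codon = 3 bp
bp = 309 * 3 = 927 bp

927 bp


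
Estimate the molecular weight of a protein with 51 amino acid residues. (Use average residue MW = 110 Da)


MW = n_residues * 110 Da
MW = 51 * 110
MW = 5610 Da

5610 Da


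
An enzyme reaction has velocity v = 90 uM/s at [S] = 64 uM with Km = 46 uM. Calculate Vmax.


Vmax = v * (Km + [S]) / [S]
Vmax = 90 * (46 + 64) / 64
Vmax = 154.6875 uM/s

154.6875 uM/s


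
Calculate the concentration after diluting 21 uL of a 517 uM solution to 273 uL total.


C2 = C1 * V1 / V2
C2 = 517 * 21 / 273
C2 = 39.7692 uM

39.7692 uM


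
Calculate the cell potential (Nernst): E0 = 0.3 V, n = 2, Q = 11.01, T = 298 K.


E = E0 - (RT/nF) * ln(Q)
E = 0.3 - (8.314 * 298 / (2 * 96485)) * ln(11.01)
E = 0.2692 V

0.2692 V


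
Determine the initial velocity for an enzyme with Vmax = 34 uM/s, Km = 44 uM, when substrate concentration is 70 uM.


v = Vmax * [S] / (Km + [S])
v = 34 * 70 / (44 + 70)
v = 20.8772 uM/s

20.8772 uM/s


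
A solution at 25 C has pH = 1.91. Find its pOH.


pOH = 14 - pH
pOH = 14 - 1.91
pOH = 12.09

12.09


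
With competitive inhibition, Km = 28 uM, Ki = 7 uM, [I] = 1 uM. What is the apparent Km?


Km_app = Km * (1 + [I]/Ki)
Km_app = 28 * (1 + 1/7)
Km_app = 32.0 uM

32.0 uM


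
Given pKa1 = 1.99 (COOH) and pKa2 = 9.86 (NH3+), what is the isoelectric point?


pI = (pKa1 + pKa2) / 2
pI = (1.99 + 9.86) / 2
pI = 5.925

5.925


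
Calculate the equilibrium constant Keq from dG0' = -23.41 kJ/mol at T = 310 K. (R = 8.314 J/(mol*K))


Keq = exp(-dG0 * 1000 / (R * T))
Keq = exp(-(-23.41) * 1000 / (8.314 * 310))
Keq = 8804.4105

8804.4105


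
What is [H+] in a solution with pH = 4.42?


[H+] = 10^(-pH)
[H+] = 10^(-4.42)
[H+] = 3.802e-05 M

3.802e-05 M


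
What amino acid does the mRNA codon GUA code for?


Standard genetic code lookup.
Codon GUA -> Val

Val


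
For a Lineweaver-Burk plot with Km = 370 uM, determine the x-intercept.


x-intercept = -1/Km
= -1/370
= -0.0027 1/uM

-0.0027 1/uM


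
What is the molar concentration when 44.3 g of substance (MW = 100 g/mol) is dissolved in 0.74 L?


C = (mass / MW) / volume
C = (44.3 / 100) / 0.74
C = 0.5986 M

0.5986 M


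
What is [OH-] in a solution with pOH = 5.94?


[OH-] = 10^(-pOH)
[OH-] = 10^(-5.94)
[OH-] = 1.148e-06 M

1.148e-06 M


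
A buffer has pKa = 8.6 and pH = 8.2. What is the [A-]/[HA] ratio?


[A-]/[HA] = 10^(pH - pKa)
= 10^(8.2 - 8.6)
= 0.3981

0.3981


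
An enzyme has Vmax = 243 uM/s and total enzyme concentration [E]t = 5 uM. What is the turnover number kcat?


kcat = Vmax / [E]t
kcat = 243 / 5
kcat = 48.6 s^-1

48.6 s^-1


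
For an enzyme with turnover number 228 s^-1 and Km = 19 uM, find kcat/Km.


Catalytic efficiency = kcat / Km
= 228 / 19
= 12.0 uM^-1*s^-1

12.0 uM^-1*s^-1


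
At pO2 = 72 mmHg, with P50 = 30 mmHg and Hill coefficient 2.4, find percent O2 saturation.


Y = pO2^n / (P50^n + pO2^n)
Y = 72^2.4 / (30^2.4 + 72^2.4)
Y = 89.1%

89.1%


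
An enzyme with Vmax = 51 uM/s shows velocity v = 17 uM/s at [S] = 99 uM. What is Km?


Km = [S] * (Vmax - v) / v
Km = 99 * (51 - 17) / 17
Km = 198.0 uM

198.0 uM


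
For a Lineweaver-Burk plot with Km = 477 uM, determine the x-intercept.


x-intercept = -1/Km
= -1/477
= -0.0021 1/uM

-0.0021 1/uM


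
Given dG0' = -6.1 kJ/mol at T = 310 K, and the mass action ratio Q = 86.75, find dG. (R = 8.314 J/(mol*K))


dG = dG0' + RT * ln(Q) / 1000
dG = -6.1 + 8.314 * 310 * ln(86.75) / 1000
dG = 5.4027 kJ/mol

5.4027 kJ/mol


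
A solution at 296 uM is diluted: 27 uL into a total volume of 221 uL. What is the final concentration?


C2 = C1 * V1 / V2
C2 = 296 * 27 / 221
C2 = 36.1629 uM

36.1629 uM


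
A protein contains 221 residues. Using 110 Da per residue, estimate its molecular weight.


MW = n_residues * 110 Da
MW = 221 * 110
MW = 24310 Da

24310 Da


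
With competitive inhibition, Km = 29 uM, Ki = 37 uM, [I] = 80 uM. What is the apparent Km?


Km_app = Km * (1 + [I]/Ki)
Km_app = 29 * (1 + 80/37)
Km_app = 91.7027 uM

91.7027 uM


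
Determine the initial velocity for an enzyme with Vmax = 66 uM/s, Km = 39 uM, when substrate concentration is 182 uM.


v = Vmax * [S] / (Km + [S])
v = 66 * 182 / (39 + 182)
v = 54.3529 uM/s

54.3529 uM/s


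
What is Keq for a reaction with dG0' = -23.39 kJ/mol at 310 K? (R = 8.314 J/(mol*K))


Keq = exp(-dG0 * 1000 / (R * T))
Keq = exp(-(-23.39) * 1000 / (8.314 * 310))
Keq = 8736.3532

8736.3532


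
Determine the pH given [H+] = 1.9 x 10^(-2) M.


pH = -log10([H+])
pH = -log10(1.9 x 10^(-2))
pH = 1.7212

1.7212


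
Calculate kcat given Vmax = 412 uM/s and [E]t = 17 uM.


kcat = Vmax / [E]t
kcat = 412 / 17
kcat = 24.2353 s^-1

24.2353 s^-1


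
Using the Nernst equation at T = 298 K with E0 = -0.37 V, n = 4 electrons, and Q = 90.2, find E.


E = E0 - (RT/nF) * ln(Q)
E = -0.37 - (8.314 * 298 / (4 * 96485)) * ln(90.2)
E = -0.3989 V

-0.3989 V


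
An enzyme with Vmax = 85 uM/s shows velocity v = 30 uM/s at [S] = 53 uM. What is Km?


Km = [S] * (Vmax - v) / v
Km = 53 * (85 - 30) / 30
Km = 97.1667 uM

97.1667 uM


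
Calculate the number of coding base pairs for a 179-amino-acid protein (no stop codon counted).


Each amino acid = 1 codon = 3 bp
bp = 179 * 3 = 537 bp

537 bp


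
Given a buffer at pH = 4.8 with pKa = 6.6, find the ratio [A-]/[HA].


[A-]/[HA] = 10^(pH - pKa)
= 10^(4.8 - 6.6)
= 0.0158

0.0158


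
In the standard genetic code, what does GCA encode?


Standard genetic code lookup.
Codon GCA -> Ala

Ala


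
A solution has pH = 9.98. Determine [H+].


[H+] = 10^(-pH)
[H+] = 10^(-9.98)
[H+] = 1.047e-10 M

1.047e-10 M


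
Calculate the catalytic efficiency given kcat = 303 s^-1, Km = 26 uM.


Catalytic efficiency = kcat / Km
= 303 / 26
= 11.6538 uM^-1*s^-1

11.6538 uM^-1*s^-1


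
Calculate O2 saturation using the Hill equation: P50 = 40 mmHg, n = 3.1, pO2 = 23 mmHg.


Y = pO2^n / (P50^n + pO2^n)
Y = 23^3.1 / (40^3.1 + 23^3.1)
Y = 15.25%

15.25%


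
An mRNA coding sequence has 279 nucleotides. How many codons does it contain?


codons = nucleotides / 3
codons = 279 / 3 = 93

93


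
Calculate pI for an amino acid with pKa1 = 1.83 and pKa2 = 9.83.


pI = (pKa1 + pKa2) / 2
pI = (1.83 + 9.83) / 2
pI = 5.83

5.83


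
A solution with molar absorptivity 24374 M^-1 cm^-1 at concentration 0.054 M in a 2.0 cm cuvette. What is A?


A = epsilon * c * l
A = 24374 * 0.054 * 2.0
A = 2632.392

2632.392


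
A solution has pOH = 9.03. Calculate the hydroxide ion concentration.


[OH-] = 10^(-pOH)
[OH-] = 10^(-9.03)
[OH-] = 9.333e-10 M

9.333e-10 M


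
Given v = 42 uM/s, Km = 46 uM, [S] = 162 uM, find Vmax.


Vmax = v * (Km + [S]) / [S]
Vmax = 42 * (46 + 162) / 162
Vmax = 53.9259 uM/s

53.9259 uM/s


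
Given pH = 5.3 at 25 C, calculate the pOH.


pOH = 14 - pH
pOH = 14 - 5.3
pOH = 8.7

8.7


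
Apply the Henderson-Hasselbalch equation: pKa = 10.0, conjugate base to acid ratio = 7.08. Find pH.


pH = pKa + log10([A-]/[HA])
pH = 10.0 + log10(7.08)
pH = 10.85

10.85


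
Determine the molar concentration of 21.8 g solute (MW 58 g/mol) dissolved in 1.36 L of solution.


C = (mass / MW) / volume
C = (21.8 / 58) / 1.36
C = 0.2764 M

0.2764 M


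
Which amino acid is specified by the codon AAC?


Standard genetic code lookup.
Codon AAC -> Asn

Asn


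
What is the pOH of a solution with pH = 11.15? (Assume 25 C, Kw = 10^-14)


pOH = 14 - pH
pOH = 14 - 11.15
pOH = 2.85

2.85


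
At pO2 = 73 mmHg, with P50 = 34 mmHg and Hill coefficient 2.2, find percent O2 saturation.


Y = pO2^n / (P50^n + pO2^n)
Y = 73^2.2 / (34^2.2 + 73^2.2)
Y = 84.3%

84.3%


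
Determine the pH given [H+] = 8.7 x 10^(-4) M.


pH = -log10([H+])
pH = -log10(8.7 x 10^(-4))
pH = 3.0605

3.0605


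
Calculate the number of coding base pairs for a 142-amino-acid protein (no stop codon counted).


Each amino acid = 1 codon = 3 bp
bp = 142 * 3 = 426 bp

426 bp


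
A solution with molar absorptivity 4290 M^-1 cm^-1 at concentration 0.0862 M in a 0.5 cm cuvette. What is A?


A = epsilon * c * l
A = 4290 * 0.0862 * 0.5
A = 184.899

184.899


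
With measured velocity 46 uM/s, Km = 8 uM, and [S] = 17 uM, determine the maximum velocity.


Vmax = v * (Km + [S]) / [S]
Vmax = 46 * (8 + 17) / 17
Vmax = 67.6471 uM/s

67.6471 uM/s


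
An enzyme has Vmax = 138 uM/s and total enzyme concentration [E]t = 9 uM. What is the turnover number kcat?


kcat = Vmax / [E]t
kcat = 138 / 9
kcat = 15.3333 s^-1

15.3333 s^-1


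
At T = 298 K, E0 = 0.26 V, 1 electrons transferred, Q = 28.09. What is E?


E = E0 - (RT/nF) * ln(Q)
E = 0.26 - (8.314 * 298 / (1 * 96485)) * ln(28.09)
E = 0.1744 V

0.1744 V


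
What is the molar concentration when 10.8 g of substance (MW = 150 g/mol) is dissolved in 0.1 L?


C = (mass / MW) / volume
C = (10.8 / 150) / 0.1
C = 0.72 M

0.72 M


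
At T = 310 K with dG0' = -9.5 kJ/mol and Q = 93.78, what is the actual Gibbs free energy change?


dG = dG0' + RT * ln(Q) / 1000
dG = -9.5 + 8.314 * 310 * ln(93.78) / 1000
dG = 2.2036 kJ/mol

2.2036 kJ/mol


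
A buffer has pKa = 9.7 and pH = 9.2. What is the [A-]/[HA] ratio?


[A-]/[HA] = 10^(pH - pKa)
= 10^(9.2 - 9.7)
= 0.3162

0.3162


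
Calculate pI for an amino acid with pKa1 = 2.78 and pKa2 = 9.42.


pI = (pKa1 + pKa2) / 2
pI = (2.78 + 9.42) / 2
pI = 6.1

6.1


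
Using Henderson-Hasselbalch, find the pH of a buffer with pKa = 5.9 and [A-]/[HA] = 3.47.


pH = pKa + log10([A-]/[HA])
pH = 5.9 + log10(3.47)
pH = 6.4403

6.4403


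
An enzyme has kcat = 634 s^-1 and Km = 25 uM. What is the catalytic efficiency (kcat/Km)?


Catalytic efficiency = kcat / Km
= 634 / 25
= 25.36 uM^-1*s^-1

25.36 uM^-1*s^-1


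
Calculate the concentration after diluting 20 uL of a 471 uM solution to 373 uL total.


C2 = C1 * V1 / V2
C2 = 471 * 20 / 373
C2 = 25.2547 uM

25.2547 uM


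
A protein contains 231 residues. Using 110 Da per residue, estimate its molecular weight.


MW = n_residues * 110 Da
MW = 231 * 110
MW = 25410 Da

25410 Da


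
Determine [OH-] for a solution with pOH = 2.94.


[OH-] = 10^(-pOH)
[OH-] = 10^(-2.94)
[OH-] = 0.0011 M

0.0011 M


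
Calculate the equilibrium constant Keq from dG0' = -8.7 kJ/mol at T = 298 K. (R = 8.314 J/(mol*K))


Keq = exp(-dG0 * 1000 / (R * T))
Keq = exp(-(-8.7) * 1000 / (8.314 * 298))
Keq = 33.4986

33.4986


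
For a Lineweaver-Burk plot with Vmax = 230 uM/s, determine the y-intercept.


y-intercept = 1/Vmax
= 1/230
= 0.0043 s/uM

0.0043 s/uM


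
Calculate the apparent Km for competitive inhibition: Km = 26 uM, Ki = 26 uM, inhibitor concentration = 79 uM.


Km_app = Km * (1 + [I]/Ki)
Km_app = 26 * (1 + 79/26)
Km_app = 105.0 uM

105.0 uM


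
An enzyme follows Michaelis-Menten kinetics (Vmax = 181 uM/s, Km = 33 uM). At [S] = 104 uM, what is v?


v = Vmax * [S] / (Km + [S])
v = 181 * 104 / (33 + 104)
v = 137.4015 uM/s

137.4015 uM/s


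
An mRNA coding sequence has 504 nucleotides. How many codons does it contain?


codons = nucleotides / 3
codons = 504 / 3 = 168

168


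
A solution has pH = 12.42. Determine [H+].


[H+] = 10^(-pH)
[H+] = 10^(-12.42)
[H+] = 3.802e-13 M

3.802e-13 M


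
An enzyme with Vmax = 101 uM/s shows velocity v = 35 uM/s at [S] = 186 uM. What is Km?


Km = [S] * (Vmax - v) / v
Km = 186 * (101 - 35) / 35
Km = 350.7429 uM

350.7429 uM


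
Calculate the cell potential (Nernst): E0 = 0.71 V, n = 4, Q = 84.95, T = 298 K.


E = E0 - (RT/nF) * ln(Q)
E = 0.71 - (8.314 * 298 / (4 * 96485)) * ln(84.95)
E = 0.6815 V

0.6815 V


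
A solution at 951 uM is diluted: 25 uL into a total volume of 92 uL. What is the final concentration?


C2 = C1 * V1 / V2
C2 = 951 * 25 / 92
C2 = 258.4239 uM

258.4239 uM


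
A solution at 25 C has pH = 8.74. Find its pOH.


pOH = 14 - pH
pOH = 14 - 8.74
pOH = 5.26

5.26


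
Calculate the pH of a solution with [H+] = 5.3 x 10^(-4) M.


pH = -log10([H+])
pH = -log10(5.3 x 10^(-4))
pH = 3.2757

3.2757


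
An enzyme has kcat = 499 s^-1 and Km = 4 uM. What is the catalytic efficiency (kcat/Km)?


Catalytic efficiency = kcat / Km
= 499 / 4
= 124.75 uM^-1*s^-1

124.75 uM^-1*s^-1


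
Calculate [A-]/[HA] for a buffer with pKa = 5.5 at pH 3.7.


[A-]/[HA] = 10^(pH - pKa)
= 10^(3.7 - 5.5)
= 0.0158

0.0158


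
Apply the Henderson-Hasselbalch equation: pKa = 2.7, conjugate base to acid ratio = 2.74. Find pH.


pH = pKa + log10([A-]/[HA])
pH = 2.7 + log10(2.74)
pH = 3.1378

3.1378


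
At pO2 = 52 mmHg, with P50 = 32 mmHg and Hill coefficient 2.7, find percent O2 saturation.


Y = pO2^n / (P50^n + pO2^n)
Y = 52^2.7 / (32^2.7 + 52^2.7)
Y = 78.77%

78.77%


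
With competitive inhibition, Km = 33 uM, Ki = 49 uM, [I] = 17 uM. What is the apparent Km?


Km_app = Km * (1 + [I]/Ki)
Km_app = 33 * (1 + 17/49)
Km_app = 44.449 uM

44.449 uM


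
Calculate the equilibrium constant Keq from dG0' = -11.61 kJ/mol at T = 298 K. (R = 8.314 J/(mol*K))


Keq = exp(-dG0 * 1000 / (R * T))
Keq = exp(-(-11.61) * 1000 / (8.314 * 298))
Keq = 108.4229

108.4229


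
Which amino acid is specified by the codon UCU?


Standard genetic code lookup.
Codon UCU -> Ser

Ser
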